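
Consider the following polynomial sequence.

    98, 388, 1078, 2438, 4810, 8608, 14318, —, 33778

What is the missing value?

Using the first 7 terms:
First differences: 290  690  1360  2372  3798  5710
Second differences: 400  670  1012  1426  1912
Third differences: 270  342  414  486
Fourth differences: 72  72  72
Constant fourth difference = 72.
Extend forward: 486 + 72 = 558;  1912 + 558 = 2470;  5710 + 2470 = 8180;  14318 + 8180 = 22498

22498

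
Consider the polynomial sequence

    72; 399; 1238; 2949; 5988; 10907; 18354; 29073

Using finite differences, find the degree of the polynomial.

4

Δ: 327, 839, 1711, 3039, 4919, 7447, 10719
Δ²: 512, 872, 1328, 1880, 2528, 3272
Δ³: 360, 456, 552, 648, 744
Δ⁴: 96, 96, 96, 96
The fourth differences are constant, so the polynomial has degree 4.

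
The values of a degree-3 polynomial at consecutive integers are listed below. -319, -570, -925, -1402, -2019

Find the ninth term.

-6247

-251, -355, -477, -617
-104, -122, -140
-18, -18
The third differences are constant (-18).
-140 − 18 = -158;  -617 − 158 = -775;  -2019 − 775 = -2794
-158 − 18 = -176;  -775 − 176 = -951;  -2794 − 951 = -3745
-176 − 18 = -194;  -951 − 194 = -1145;  -3745 − 1145 = -4890
-194 − 18 = -212;  -1145 − 212 = -1357;  -4890 − 1357 = -6247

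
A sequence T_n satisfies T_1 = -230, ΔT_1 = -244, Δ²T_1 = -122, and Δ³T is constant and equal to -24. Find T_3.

-840

Build the table forward from the leading diagonal:
D3: -24  -24  -24
D2: -122  -146  -170
D1: -244  -366  -512
T: -230  -474  -840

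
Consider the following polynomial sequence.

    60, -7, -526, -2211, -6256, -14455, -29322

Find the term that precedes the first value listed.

Δ: -67, -519, -1685, -4045, -8199, -14867
Δ²: -452, -1166, -2360, -4154, -6668
Δ³: -714, -1194, -1794, -2514
Δ⁴: -480, -600, -720
Δ⁵: -120, -120
The fifth differences are constant at -120.
Work back: -480 + 120 = -360;  -714 + 360 = -354;  -452 + 354 = -98;  -67 + 98 = 31;  60 − 31 = 29

29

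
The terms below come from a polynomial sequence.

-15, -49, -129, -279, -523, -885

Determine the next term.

-1389

-34, -80, -150, -244, -362
-46, -70, -94, -118
-24, -24, -24
The third differences are constant (-24).
-118 − 24 = -142;  -362 − 142 = -504;  -885 − 504 = -1389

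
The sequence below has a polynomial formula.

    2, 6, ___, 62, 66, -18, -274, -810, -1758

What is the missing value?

30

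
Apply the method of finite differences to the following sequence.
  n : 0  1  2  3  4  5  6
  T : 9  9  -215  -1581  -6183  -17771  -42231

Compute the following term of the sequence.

Δ: 0 , -224 , -1366 , -4602 , -11588 , -24460
Δ²: -224 , -1142 , -3236 , -6986 , -12872
Δ³: -918 , -2094 , -3750 , -5886
Δ⁴: -1176 , -1656 , -2136
Δ⁵: -480 , -480
Fifth differences constant at -480.
-2136 − 480 = -2616;  -5886 − 2616 = -8502;  -12872 − 8502 = -21374;  -24460 − 21374 = -45834;  -42231 − 45834 = -88065

-88065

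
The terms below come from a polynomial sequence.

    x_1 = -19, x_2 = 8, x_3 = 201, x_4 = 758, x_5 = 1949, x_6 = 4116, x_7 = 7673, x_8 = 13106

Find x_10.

31904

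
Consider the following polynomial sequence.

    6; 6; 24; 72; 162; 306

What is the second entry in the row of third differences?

Δ: 0, 18, 48, 90, 144
Δ²: 18, 30, 42, 54
Δ³: 12, 12, 12

12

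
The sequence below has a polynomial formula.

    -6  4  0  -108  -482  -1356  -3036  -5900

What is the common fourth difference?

Δ: 10, -4, -108, -374, -874, -1680, -2864
Δ²: -14, -104, -266, -500, -806, -1184
Δ³: -90, -162, -234, -306, -378
Δ⁴: -72, -72, -72, -72

-72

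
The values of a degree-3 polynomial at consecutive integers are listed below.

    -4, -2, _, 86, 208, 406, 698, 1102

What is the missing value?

22

Using the last 5 terms:
122  198  292  404
76  94  112
18  18
Constant third difference = 18.
Extend backward: 76 − 18 = 58;  122 − 58 = 64;  86 − 64 = 22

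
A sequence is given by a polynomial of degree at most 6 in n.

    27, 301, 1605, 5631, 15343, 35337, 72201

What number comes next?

274 , 1304 , 4026 , 9712 , 19994 , 36864
1030 , 2722 , 5686 , 10282 , 16870
1692 , 2964 , 4596 , 6588
1272 , 1632 , 1992
360 , 360
Fifth differences constant at 360.
1992 + 360 = 2352;  6588 + 2352 = 8940;  16870 + 8940 = 25810;  36864 + 25810 = 62674;  72201 + 62674 = 134875

134875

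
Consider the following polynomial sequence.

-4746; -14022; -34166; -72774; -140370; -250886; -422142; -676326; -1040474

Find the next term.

-1546950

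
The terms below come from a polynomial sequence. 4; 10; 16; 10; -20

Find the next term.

-86

6, 6, -6, -30
0, -12, -24
-12, -12
The third differences are constant (-12).
-24 − 12 = -36;  -30 − 36 = -66;  -20 − 66 = -86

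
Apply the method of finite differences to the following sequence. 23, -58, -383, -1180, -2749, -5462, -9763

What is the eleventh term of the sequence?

-81  -325  -797  -1569  -2713  -4301
-244  -472  -772  -1144  -1588
-228  -300  -372  -444
-72  -72  -72
Constant fourth difference = -72, so extend:
-444 − 72 = -516;  -1588 − 516 = -2104;  -4301 − 2104 = -6405;  -9763 − 6405 = -16168
-516 − 72 = -588;  -2104 − 588 = -2692;  -6405 − 2692 = -9097;  -16168 − 9097 = -25265
-588 − 72 = -660;  -2692 − 660 = -3352;  -9097 − 3352 = -12449;  -25265 − 12449 = -37714
-660 − 72 = -732;  -3352 − 732 = -4084;  -12449 − 4084 = -16533;  -37714 − 16533 = -54247

-54247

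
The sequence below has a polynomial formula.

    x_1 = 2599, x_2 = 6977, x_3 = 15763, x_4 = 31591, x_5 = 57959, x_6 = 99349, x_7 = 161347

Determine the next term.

4378  8786  15828  26368  41390  61998
4408  7042  10540  15022  20608
2634  3498  4482  5586
864  984  1104
120  120
Constant fifth difference = 120, so extend:
1104 + 120 = 1224;  5586 + 1224 = 6810;  20608 + 6810 = 27418;  61998 + 27418 = 89416;  161347 + 89416 = 250763

250763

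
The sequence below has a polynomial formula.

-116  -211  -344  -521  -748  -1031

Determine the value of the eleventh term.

-3496

Δ: -95  -133  -177  -227  -283
Δ²: -38  -44  -50  -56
Δ³: -6  -6  -6
Third differences constant at -6.
-56 − 6 = -62;  -283 − 62 = -345;  -1031 − 345 = -1376
-62 − 6 = -68;  -345 − 68 = -413;  -1376 − 413 = -1789
-68 − 6 = -74;  -413 − 74 = -487;  -1789 − 487 = -2276
-74 − 6 = -80;  -487 − 80 = -567;  -2276 − 567 = -2843
-80 − 6 = -86;  -567 − 86 = -653;  -2843 − 653 = -3496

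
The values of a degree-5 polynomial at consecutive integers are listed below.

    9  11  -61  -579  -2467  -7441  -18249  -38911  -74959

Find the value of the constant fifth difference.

-240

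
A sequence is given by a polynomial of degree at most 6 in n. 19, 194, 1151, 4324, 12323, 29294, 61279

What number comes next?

First differences: 175 , 957 , 3173 , 7999 , 16971 , 31985
Second differences: 782 , 2216 , 4826 , 8972 , 15014
Third differences: 1434 , 2610 , 4146 , 6042
Fourth differences: 1176 , 1536 , 1896
Fifth differences: 360 , 360
Constant fifth difference = 360, so extend:
1896 + 360 = 2256;  6042 + 2256 = 8298;  15014 + 8298 = 23312;  31985 + 23312 = 55297;  61279 + 55297 = 116576

116576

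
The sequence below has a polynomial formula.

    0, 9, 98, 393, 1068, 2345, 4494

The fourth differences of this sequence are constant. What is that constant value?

First differences: 9, 89, 295, 675, 1277, 2149
Second differences: 80, 206, 380, 602, 872
Third differences: 126, 174, 222, 270
Fourth differences: 48, 48, 48

48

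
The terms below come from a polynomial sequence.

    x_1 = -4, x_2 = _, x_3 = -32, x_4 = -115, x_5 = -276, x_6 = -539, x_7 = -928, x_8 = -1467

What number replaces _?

Using the last 6 terms:
First differences: -83, -161, -263, -389, -539
Second differences: -78, -102, -126, -150
Third differences: -24, -24, -24
Constant third difference = -24.
Extend backward: -78 + 24 = -54;  -83 + 54 = -29;  -32 + 29 = -3

-3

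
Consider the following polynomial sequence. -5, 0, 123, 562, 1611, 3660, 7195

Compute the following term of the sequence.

12798

Δ: 5 , 123 , 439 , 1049 , 2049 , 3535
Δ²: 118 , 316 , 610 , 1000 , 1486
Δ³: 198 , 294 , 390 , 486
Δ⁴: 96 , 96 , 96
Fourth differences constant at 96.
486 + 96 = 582;  1486 + 582 = 2068;  3535 + 2068 = 5603;  7195 + 5603 = 12798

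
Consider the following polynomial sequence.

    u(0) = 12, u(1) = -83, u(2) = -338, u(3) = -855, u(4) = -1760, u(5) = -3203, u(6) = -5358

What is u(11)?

First differences: -95, -255, -517, -905, -1443, -2155
Second differences: -160, -262, -388, -538, -712
Third differences: -102, -126, -150, -174
Fourth differences: -24, -24, -24
Constant fourth difference = -24, so extend:
-174 − 24 = -198;  -712 − 198 = -910;  -2155 − 910 = -3065;  -5358 − 3065 = -8423
-198 − 24 = -222;  -910 − 222 = -1132;  -3065 − 1132 = -4197;  -8423 − 4197 = -12620
-222 − 24 = -246;  -1132 − 246 = -1378;  -4197 − 1378 = -5575;  -12620 − 5575 = -18195
-246 − 24 = -270;  -1378 − 270 = -1648;  -5575 − 1648 = -7223;  -18195 − 7223 = -25418
-270 − 24 = -294;  -1648 − 294 = -1942;  -7223 − 1942 = -9165;  -25418 − 9165 = -34583

-34583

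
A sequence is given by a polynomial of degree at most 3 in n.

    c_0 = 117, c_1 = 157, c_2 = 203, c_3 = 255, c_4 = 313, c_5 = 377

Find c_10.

787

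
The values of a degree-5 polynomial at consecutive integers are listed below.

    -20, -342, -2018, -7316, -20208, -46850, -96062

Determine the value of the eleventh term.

-815130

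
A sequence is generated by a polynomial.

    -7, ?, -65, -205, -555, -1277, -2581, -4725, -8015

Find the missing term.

Using the last 7 terms:
-140  -350  -722  -1304  -2144  -3290
-210  -372  -582  -840  -1146
-162  -210  -258  -306
-48  -48  -48
Constant fourth difference = -48.
Extend backward: -162 + 48 = -114;  -210 + 114 = -96;  -140 + 96 = -44;  -65 + 44 = -21

-21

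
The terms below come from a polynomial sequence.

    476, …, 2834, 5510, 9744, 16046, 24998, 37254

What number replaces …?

1278

Using the last 6 terms:
First differences: 2676, 4234, 6302, 8952, 12256
Second differences: 1558, 2068, 2650, 3304
Third differences: 510, 582, 654
Fourth differences: 72, 72
Constant fourth difference = 72.
Extend backward: 510 − 72 = 438;  1558 − 438 = 1120;  2676 − 1120 = 1556;  2834 − 1556 = 1278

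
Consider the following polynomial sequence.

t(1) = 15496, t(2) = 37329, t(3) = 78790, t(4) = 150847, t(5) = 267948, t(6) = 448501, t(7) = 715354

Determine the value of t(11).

3285006

21833, 41461, 72057, 117101, 180553, 266853
19628, 30596, 45044, 63452, 86300
10968, 14448, 18408, 22848
3480, 3960, 4440
480, 480
The fifth differences are constant (480).
4440 + 480 = 4920;  22848 + 4920 = 27768;  86300 + 27768 = 114068;  266853 + 114068 = 380921;  715354 + 380921 = 1096275
4920 + 480 = 5400;  27768 + 5400 = 33168;  114068 + 33168 = 147236;  380921 + 147236 = 528157;  1096275 + 528157 = 1624432
5400 + 480 = 5880;  33168 + 5880 = 39048;  147236 + 39048 = 186284;  528157 + 186284 = 714441;  1624432 + 714441 = 2338873
5880 + 480 = 6360;  39048 + 6360 = 45408;  186284 + 45408 = 231692;  714441 + 231692 = 946133;  2338873 + 946133 = 3285006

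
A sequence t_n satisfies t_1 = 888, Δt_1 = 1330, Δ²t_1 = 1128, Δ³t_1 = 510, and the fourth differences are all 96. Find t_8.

Build the table forward from the leading diagonal:
D4: 96, 96, 96, 96, 96, 96, 96, 96
D3: 510, 606, 702, 798, 894, 990, 1086, 1182
D2: 1128, 1638, 2244, 2946, 3744, 4638, 5628, 6714
D1: 1330, 2458, 4096, 6340, 9286, 13030, 17668, 23296
t: 888, 2218, 4676, 8772, 15112, 24398, 37428, 55096

55096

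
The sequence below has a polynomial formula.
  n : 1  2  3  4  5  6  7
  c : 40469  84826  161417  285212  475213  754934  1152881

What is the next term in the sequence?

1703032

D1: 44357 , 76591 , 123795 , 190001 , 279721 , 397947
D2: 32234 , 47204 , 66206 , 89720 , 118226
D3: 14970 , 19002 , 23514 , 28506
D4: 4032 , 4512 , 4992
D5: 480 , 480
Constant fifth difference = 480, so extend:
4992 + 480 = 5472;  28506 + 5472 = 33978;  118226 + 33978 = 152204;  397947 + 152204 = 550151;  1152881 + 550151 = 1703032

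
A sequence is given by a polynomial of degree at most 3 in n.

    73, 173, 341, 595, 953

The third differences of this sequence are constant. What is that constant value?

18

Δ: 100, 168, 254, 358
Δ²: 68, 86, 104
Δ³: 18, 18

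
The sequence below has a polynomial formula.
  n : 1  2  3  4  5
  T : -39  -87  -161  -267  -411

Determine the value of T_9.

-1487

D1: -48 , -74 , -106 , -144
D2: -26 , -32 , -38
D3: -6 , -6
The third differences are constant (-6).
-38 − 6 = -44;  -144 − 44 = -188;  -411 − 188 = -599
-44 − 6 = -50;  -188 − 50 = -238;  -599 − 238 = -837
-50 − 6 = -56;  -238 − 56 = -294;  -837 − 294 = -1131
-56 − 6 = -62;  -294 − 62 = -356;  -1131 − 356 = -1487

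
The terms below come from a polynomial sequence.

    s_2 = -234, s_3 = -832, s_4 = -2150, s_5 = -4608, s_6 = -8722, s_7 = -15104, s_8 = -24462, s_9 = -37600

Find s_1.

-32

First differences: -598  -1318  -2458  -4114  -6382  -9358  -13138
Second differences: -720  -1140  -1656  -2268  -2976  -3780
Third differences: -420  -516  -612  -708  -804
Fourth differences: -96  -96  -96  -96
The fourth differences are constant at -96.
Work back: -420 + 96 = -324;  -720 + 324 = -396;  -598 + 396 = -202;  -234 + 202 = -32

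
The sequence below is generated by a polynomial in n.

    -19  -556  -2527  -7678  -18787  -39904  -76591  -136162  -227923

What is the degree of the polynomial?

5

Δ: -537, -1971, -5151, -11109, -21117, -36687, -59571, -91761
Δ²: -1434, -3180, -5958, -10008, -15570, -22884, -32190
Δ³: -1746, -2778, -4050, -5562, -7314, -9306
Δ⁴: -1032, -1272, -1512, -1752, -1992
Δ⁵: -240, -240, -240, -240
The fifth differences are constant, so the polynomial has degree 5.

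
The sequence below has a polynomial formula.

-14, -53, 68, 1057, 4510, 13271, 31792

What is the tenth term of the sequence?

-39 , 121 , 989 , 3453 , 8761 , 18521
160 , 868 , 2464 , 5308 , 9760
708 , 1596 , 2844 , 4452
888 , 1248 , 1608
360 , 360
The fifth differences are constant (360).
1608 + 360 = 1968;  4452 + 1968 = 6420;  9760 + 6420 = 16180;  18521 + 16180 = 34701;  31792 + 34701 = 66493
1968 + 360 = 2328;  6420 + 2328 = 8748;  16180 + 8748 = 24928;  34701 + 24928 = 59629;  66493 + 59629 = 126122
2328 + 360 = 2688;  8748 + 2688 = 11436;  24928 + 11436 = 36364;  59629 + 36364 = 95993;  126122 + 95993 = 222115

222115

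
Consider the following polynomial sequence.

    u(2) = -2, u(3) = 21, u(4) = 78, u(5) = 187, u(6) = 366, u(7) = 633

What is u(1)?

-9

23, 57, 109, 179, 267
34, 52, 70, 88
18, 18, 18
The third differences are constant at 18.
Work back: 34 − 18 = 16;  23 − 16 = 7;  -2 − 7 = -9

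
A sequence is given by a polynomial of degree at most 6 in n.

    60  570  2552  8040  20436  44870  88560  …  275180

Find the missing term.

161172

Using the first 7 terms:
Δ: 510  1982  5488  12396  24434  43690
Δ²: 1472  3506  6908  12038  19256
Δ³: 2034  3402  5130  7218
Δ⁴: 1368  1728  2088
Δ⁵: 360  360
Constant fifth difference = 360.
Extend forward: 2088 + 360 = 2448;  7218 + 2448 = 9666;  19256 + 9666 = 28922;  43690 + 28922 = 72612;  88560 + 72612 = 161172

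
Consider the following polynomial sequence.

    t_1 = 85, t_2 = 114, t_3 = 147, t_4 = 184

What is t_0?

60

29, 33, 37
4, 4
The second differences are constant at 4.
Work back: 29 − 4 = 25;  85 − 25 = 60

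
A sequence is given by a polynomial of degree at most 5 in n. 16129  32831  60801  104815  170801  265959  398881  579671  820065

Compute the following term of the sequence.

1133551

First differences: 16702  27970  44014  65986  95158  132922  180790  240394
Second differences: 11268  16044  21972  29172  37764  47868  59604
Third differences: 4776  5928  7200  8592  10104  11736
Fourth differences: 1152  1272  1392  1512  1632
Fifth differences: 120  120  120  120
The fifth differences are constant (120).
1632 + 120 = 1752;  11736 + 1752 = 13488;  59604 + 13488 = 73092;  240394 + 73092 = 313486;  820065 + 313486 = 1133551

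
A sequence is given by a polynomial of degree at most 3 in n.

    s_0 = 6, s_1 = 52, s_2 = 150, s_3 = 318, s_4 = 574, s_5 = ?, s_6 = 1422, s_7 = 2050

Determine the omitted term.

936

Using the first 5 terms:
First differences: 46, 98, 168, 256
Second differences: 52, 70, 88
Third differences: 18, 18
Constant third difference = 18.
Extend forward: 88 + 18 = 106;  256 + 106 = 362;  574 + 362 = 936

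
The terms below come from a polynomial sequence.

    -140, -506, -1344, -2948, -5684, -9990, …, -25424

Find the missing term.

-16376

Using the first 6 terms:
First differences: -366  -838  -1604  -2736  -4306
Second differences: -472  -766  -1132  -1570
Third differences: -294  -366  -438
Fourth differences: -72  -72
Constant fourth difference = -72.
Extend forward: -438 − 72 = -510;  -1570 − 510 = -2080;  -4306 − 2080 = -6386;  -9990 − 6386 = -16376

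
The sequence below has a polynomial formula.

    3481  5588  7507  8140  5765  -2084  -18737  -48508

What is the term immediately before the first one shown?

D1: 2107  1919  633  -2375  -7849  -16653  -29771
D2: -188  -1286  -3008  -5474  -8804  -13118
D3: -1098  -1722  -2466  -3330  -4314
D4: -624  -744  -864  -984
D5: -120  -120  -120
The fifth differences are constant at -120.
Work back: -624 + 120 = -504;  -1098 + 504 = -594;  -188 + 594 = 406;  2107 − 406 = 1701;  3481 − 1701 = 1780

1780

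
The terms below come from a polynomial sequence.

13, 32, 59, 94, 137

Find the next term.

188

D1: 19  27  35  43
D2: 8  8  8
Constant second difference = 8, so extend:
43 + 8 = 51;  137 + 51 = 188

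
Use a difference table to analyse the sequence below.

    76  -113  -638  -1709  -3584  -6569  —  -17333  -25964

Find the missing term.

-11018

Using the first 6 terms:
-189, -525, -1071, -1875, -2985
-336, -546, -804, -1110
-210, -258, -306
-48, -48
Constant fourth difference = -48.
Extend forward: -306 − 48 = -354;  -1110 − 354 = -1464;  -2985 − 1464 = -4449;  -6569 − 4449 = -11018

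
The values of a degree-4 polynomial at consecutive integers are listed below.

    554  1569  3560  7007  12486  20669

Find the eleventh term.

First differences: 1015, 1991, 3447, 5479, 8183
Second differences: 976, 1456, 2032, 2704
Third differences: 480, 576, 672
Fourth differences: 96, 96
Fourth differences constant at 96.
672 + 96 = 768;  2704 + 768 = 3472;  8183 + 3472 = 11655;  20669 + 11655 = 32324
768 + 96 = 864;  3472 + 864 = 4336;  11655 + 4336 = 15991;  32324 + 15991 = 48315
864 + 96 = 960;  4336 + 960 = 5296;  15991 + 5296 = 21287;  48315 + 21287 = 69602
960 + 96 = 1056;  5296 + 1056 = 6352;  21287 + 6352 = 27639;  69602 + 27639 = 97241
1056 + 96 = 1152;  6352 + 1152 = 7504;  27639 + 7504 = 35143;  97241 + 35143 = 132384

132384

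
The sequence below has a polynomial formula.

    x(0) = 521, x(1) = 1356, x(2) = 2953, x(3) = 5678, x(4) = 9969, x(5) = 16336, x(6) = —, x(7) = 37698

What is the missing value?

25361

Using the first 6 terms:
D1: 835, 1597, 2725, 4291, 6367
D2: 762, 1128, 1566, 2076
D3: 366, 438, 510
D4: 72, 72
Constant fourth difference = 72.
Extend forward: 510 + 72 = 582;  2076 + 582 = 2658;  6367 + 2658 = 9025;  16336 + 9025 = 25361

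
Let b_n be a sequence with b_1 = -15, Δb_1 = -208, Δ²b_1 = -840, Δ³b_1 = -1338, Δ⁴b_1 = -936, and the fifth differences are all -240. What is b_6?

Build the table forward from the leading diagonal:
Fifth differences: -240  -240  -240  -240  -240  -240
Fourth differences: -936  -1176  -1416  -1656  -1896  -2136
Third differences: -1338  -2274  -3450  -4866  -6522  -8418
Second differences: -840  -2178  -4452  -7902  -12768  -19290
First differences: -208  -1048  -3226  -7678  -15580  -28348
b: -15  -223  -1271  -4497  -12175  -27755

-27755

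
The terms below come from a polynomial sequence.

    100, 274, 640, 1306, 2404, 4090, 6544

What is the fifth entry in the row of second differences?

D1: 174, 366, 666, 1098, 1686, 2454
D2: 192, 300, 432, 588, 768
D3: 108, 132, 156, 180
D4: 24, 24, 24

768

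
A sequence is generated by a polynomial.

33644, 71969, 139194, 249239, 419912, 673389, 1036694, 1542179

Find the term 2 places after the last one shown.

3138617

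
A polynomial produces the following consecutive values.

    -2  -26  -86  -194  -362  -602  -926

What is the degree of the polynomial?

-24, -60, -108, -168, -240, -324
-36, -48, -60, -72, -84
-12, -12, -12, -12
The third differences are constant, so the polynomial has degree 3.

3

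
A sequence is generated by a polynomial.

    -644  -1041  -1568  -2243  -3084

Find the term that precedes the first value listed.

-359

-397, -527, -675, -841
-130, -148, -166
-18, -18
The third differences are constant at -18.
Work back: -130 + 18 = -112;  -397 + 112 = -285;  -644 + 285 = -359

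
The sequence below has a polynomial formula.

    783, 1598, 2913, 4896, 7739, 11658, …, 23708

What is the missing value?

Using the first 6 terms:
D1: 815  1315  1983  2843  3919
D2: 500  668  860  1076
D3: 168  192  216
D4: 24  24
Constant fourth difference = 24.
Extend forward: 216 + 24 = 240;  1076 + 240 = 1316;  3919 + 1316 = 5235;  11658 + 5235 = 16893

16893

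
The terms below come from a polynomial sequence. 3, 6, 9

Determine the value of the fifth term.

15

Δ: 3, 3
First differences constant at 3.
9 + 3 = 12
12 + 3 = 15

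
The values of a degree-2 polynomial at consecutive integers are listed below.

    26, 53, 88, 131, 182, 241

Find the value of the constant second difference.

First differences: 27, 35, 43, 51, 59
Second differences: 8, 8, 8, 8

8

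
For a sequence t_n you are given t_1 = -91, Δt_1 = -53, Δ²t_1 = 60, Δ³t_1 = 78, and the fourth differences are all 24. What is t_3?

-137

Build the table forward from the leading diagonal:
D4: 24, 24, 24
D3: 78, 102, 126
D2: 60, 138, 240
D1: -53, 7, 145
t: -91, -144, -137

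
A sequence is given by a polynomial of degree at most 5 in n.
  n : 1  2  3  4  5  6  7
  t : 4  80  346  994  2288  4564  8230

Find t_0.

-2

Δ: 76  266  648  1294  2276  3666
Δ²: 190  382  646  982  1390
Δ³: 192  264  336  408
Δ⁴: 72  72  72
The fourth differences are constant at 72.
Work back: 192 − 72 = 120;  190 − 120 = 70;  76 − 70 = 6;  4 − 6 = -2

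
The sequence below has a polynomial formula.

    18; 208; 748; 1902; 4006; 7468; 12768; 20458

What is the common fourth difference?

72

First differences: 190, 540, 1154, 2104, 3462, 5300, 7690
Second differences: 350, 614, 950, 1358, 1838, 2390
Third differences: 264, 336, 408, 480, 552
Fourth differences: 72, 72, 72, 72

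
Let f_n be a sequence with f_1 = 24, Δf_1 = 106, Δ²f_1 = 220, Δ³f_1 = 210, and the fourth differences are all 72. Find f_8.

15256

Build the table forward from the leading diagonal:
D4: 72  72  72  72  72  72  72  72
D3: 210  282  354  426  498  570  642  714
D2: 220  430  712  1066  1492  1990  2560  3202
D1: 106  326  756  1468  2534  4026  6016  8576
f: 24  130  456  1212  2680  5214  9240  15256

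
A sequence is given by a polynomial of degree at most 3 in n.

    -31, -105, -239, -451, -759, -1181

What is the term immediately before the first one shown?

-74, -134, -212, -308, -422
-60, -78, -96, -114
-18, -18, -18
The third differences are constant at -18.
Work back: -60 + 18 = -42;  -74 + 42 = -32;  -31 + 32 = 1

1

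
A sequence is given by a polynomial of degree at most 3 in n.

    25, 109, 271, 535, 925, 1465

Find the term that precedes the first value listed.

D1: 84, 162, 264, 390, 540
D2: 78, 102, 126, 150
D3: 24, 24, 24
The third differences are constant at 24.
Work back: 78 − 24 = 54;  84 − 54 = 30;  25 − 30 = -5

-5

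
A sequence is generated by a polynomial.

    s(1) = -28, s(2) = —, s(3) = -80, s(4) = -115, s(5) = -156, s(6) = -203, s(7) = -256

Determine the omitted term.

-51

Using the last 5 terms:
D1: -35  -41  -47  -53
D2: -6  -6  -6
Constant second difference = -6.
Extend backward: -35 + 6 = -29;  -80 + 29 = -51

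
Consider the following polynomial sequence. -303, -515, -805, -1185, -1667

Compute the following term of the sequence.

D1: -212  -290  -380  -482
D2: -78  -90  -102
D3: -12  -12
Third differences constant at -12.
-102 − 12 = -114;  -482 − 114 = -596;  -1667 − 596 = -2263

-2263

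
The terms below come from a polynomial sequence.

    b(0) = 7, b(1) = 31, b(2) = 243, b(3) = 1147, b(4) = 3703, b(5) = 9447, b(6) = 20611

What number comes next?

Δ: 24, 212, 904, 2556, 5744, 11164
Δ²: 188, 692, 1652, 3188, 5420
Δ³: 504, 960, 1536, 2232
Δ⁴: 456, 576, 696
Δ⁵: 120, 120
Constant fifth difference = 120, so extend:
696 + 120 = 816;  2232 + 816 = 3048;  5420 + 3048 = 8468;  11164 + 8468 = 19632;  20611 + 19632 = 40243

40243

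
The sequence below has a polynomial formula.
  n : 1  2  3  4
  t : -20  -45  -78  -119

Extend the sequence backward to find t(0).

-3

D1: -25, -33, -41
D2: -8, -8
The second differences are constant at -8.
Work back: -25 + 8 = -17;  -20 + 17 = -3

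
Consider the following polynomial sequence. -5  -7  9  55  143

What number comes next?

285

Δ: -2, 16, 46, 88
Δ²: 18, 30, 42
Δ³: 12, 12
The third differences are constant (12).
42 + 12 = 54;  88 + 54 = 142;  143 + 142 = 285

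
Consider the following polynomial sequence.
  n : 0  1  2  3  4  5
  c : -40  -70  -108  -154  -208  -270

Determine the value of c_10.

-700

First differences: -30, -38, -46, -54, -62
Second differences: -8, -8, -8, -8
Constant second difference = -8, so extend:
-62 − 8 = -70;  -270 − 70 = -340
-70 − 8 = -78;  -340 − 78 = -418
-78 − 8 = -86;  -418 − 86 = -504
-86 − 8 = -94;  -504 − 94 = -598
-94 − 8 = -102;  -598 − 102 = -700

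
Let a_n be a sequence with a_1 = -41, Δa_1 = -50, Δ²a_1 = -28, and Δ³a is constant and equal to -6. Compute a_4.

-281

Build the table forward from the leading diagonal:
D3: -6, -6, -6, -6
D2: -28, -34, -40, -46
D1: -50, -78, -112, -152
a: -41, -91, -169, -281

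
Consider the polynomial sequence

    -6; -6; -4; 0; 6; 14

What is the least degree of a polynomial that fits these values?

0, 2, 4, 6, 8
2, 2, 2, 2
The second differences are constant, so the polynomial has degree 2.

2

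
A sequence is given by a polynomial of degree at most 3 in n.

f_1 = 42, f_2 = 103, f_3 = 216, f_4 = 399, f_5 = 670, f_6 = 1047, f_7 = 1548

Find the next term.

First differences: 61 , 113 , 183 , 271 , 377 , 501
Second differences: 52 , 70 , 88 , 106 , 124
Third differences: 18 , 18 , 18 , 18
The third differences are constant (18).
124 + 18 = 142;  501 + 142 = 643;  1548 + 643 = 2191

2191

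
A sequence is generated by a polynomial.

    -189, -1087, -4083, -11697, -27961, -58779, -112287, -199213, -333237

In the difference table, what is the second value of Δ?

First differences: -898, -2996, -7614, -16264, -30818, -53508, -86926, -134024
Second differences: -2098, -4618, -8650, -14554, -22690, -33418, -47098
Third differences: -2520, -4032, -5904, -8136, -10728, -13680
Fourth differences: -1512, -1872, -2232, -2592, -2952
Fifth differences: -360, -360, -360, -360

-2996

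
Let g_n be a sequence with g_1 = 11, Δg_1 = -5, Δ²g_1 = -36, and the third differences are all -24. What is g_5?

-321

Build the table forward from the leading diagonal:
Δ³: -24, -24, -24, -24, -24
Δ²: -36, -60, -84, -108, -132
Δ: -5, -41, -101, -185, -293
g: 11, 6, -35, -136, -321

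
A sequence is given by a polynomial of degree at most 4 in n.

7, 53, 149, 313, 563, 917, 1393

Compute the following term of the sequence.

First differences: 46 , 96 , 164 , 250 , 354 , 476
Second differences: 50 , 68 , 86 , 104 , 122
Third differences: 18 , 18 , 18 , 18
Third differences constant at 18.
122 + 18 = 140;  476 + 140 = 616;  1393 + 616 = 2009

2009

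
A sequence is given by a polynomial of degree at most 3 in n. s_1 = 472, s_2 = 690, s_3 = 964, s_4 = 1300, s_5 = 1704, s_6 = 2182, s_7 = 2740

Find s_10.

4954

First differences: 218, 274, 336, 404, 478, 558
Second differences: 56, 62, 68, 74, 80
Third differences: 6, 6, 6, 6
Constant third difference = 6, so extend:
80 + 6 = 86;  558 + 86 = 644;  2740 + 644 = 3384
86 + 6 = 92;  644 + 92 = 736;  3384 + 736 = 4120
92 + 6 = 98;  736 + 98 = 834;  4120 + 834 = 4954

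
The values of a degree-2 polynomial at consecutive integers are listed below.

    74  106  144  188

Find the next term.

238

First differences: 32  38  44
Second differences: 6  6
Second differences constant at 6.
44 + 6 = 50;  188 + 50 = 238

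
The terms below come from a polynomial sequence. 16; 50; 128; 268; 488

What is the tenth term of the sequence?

3418

D1: 34, 78, 140, 220
D2: 44, 62, 80
D3: 18, 18
Third differences constant at 18.
80 + 18 = 98;  220 + 98 = 318;  488 + 318 = 806
98 + 18 = 116;  318 + 116 = 434;  806 + 434 = 1240
116 + 18 = 134;  434 + 134 = 568;  1240 + 568 = 1808
134 + 18 = 152;  568 + 152 = 720;  1808 + 720 = 2528
152 + 18 = 170;  720 + 170 = 890;  2528 + 890 = 3418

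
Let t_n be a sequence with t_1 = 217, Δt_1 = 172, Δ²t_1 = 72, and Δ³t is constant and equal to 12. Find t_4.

961

Build the table forward from the leading diagonal:
D3: 12  12  12  12
D2: 72  84  96  108
D1: 172  244  328  424
t: 217  389  633  961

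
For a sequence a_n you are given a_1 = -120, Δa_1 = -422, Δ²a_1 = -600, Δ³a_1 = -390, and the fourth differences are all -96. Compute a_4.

Build the table forward from the leading diagonal:
Δ⁴: -96  -96  -96  -96
Δ³: -390  -486  -582  -678
Δ²: -600  -990  -1476  -2058
Δ: -422  -1022  -2012  -3488
a: -120  -542  -1564  -3576

-3576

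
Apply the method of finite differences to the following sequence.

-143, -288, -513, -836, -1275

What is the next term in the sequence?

Δ: -145  -225  -323  -439
Δ²: -80  -98  -116
Δ³: -18  -18
The third differences are constant (-18).
-116 − 18 = -134;  -439 − 134 = -573;  -1275 − 573 = -1848

-1848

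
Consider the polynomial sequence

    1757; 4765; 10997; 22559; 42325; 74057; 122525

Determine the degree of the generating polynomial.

5

3008, 6232, 11562, 19766, 31732, 48468
3224, 5330, 8204, 11966, 16736
2106, 2874, 3762, 4770
768, 888, 1008
120, 120
The fifth differences are constant, so the polynomial has degree 5.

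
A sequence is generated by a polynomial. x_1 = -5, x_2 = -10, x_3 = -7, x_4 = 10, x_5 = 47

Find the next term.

110

D1: -5, 3, 17, 37
D2: 8, 14, 20
D3: 6, 6
Constant third difference = 6, so extend:
20 + 6 = 26;  37 + 26 = 63;  47 + 63 = 110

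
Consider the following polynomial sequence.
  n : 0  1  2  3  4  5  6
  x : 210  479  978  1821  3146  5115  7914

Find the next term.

First differences: 269, 499, 843, 1325, 1969, 2799
Second differences: 230, 344, 482, 644, 830
Third differences: 114, 138, 162, 186
Fourth differences: 24, 24, 24
Constant fourth difference = 24, so extend:
186 + 24 = 210;  830 + 210 = 1040;  2799 + 1040 = 3839;  7914 + 3839 = 11753

11753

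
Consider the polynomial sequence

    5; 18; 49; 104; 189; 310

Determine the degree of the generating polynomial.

13, 31, 55, 85, 121
18, 24, 30, 36
6, 6, 6
The third differences are constant, so the polynomial has degree 3.

3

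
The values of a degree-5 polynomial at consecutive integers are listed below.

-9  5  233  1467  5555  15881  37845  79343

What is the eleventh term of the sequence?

14, 228, 1234, 4088, 10326, 21964, 41498
214, 1006, 2854, 6238, 11638, 19534
792, 1848, 3384, 5400, 7896
1056, 1536, 2016, 2496
480, 480, 480
Fifth differences constant at 480.
2496 + 480 = 2976;  7896 + 2976 = 10872;  19534 + 10872 = 30406;  41498 + 30406 = 71904;  79343 + 71904 = 151247
2976 + 480 = 3456;  10872 + 3456 = 14328;  30406 + 14328 = 44734;  71904 + 44734 = 116638;  151247 + 116638 = 267885
3456 + 480 = 3936;  14328 + 3936 = 18264;  44734 + 18264 = 62998;  116638 + 62998 = 179636;  267885 + 179636 = 447521

447521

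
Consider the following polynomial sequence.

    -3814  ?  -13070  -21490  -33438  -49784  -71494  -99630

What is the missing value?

Using the last 6 terms:
D1: -8420, -11948, -16346, -21710, -28136
D2: -3528, -4398, -5364, -6426
D3: -870, -966, -1062
D4: -96, -96
Constant fourth difference = -96.
Extend backward: -870 + 96 = -774;  -3528 + 774 = -2754;  -8420 + 2754 = -5666;  -13070 + 5666 = -7404

-7404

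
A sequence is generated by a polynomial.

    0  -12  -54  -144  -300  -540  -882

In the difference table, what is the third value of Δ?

-90

D1: -12, -42, -90, -156, -240, -342
D2: -30, -48, -66, -84, -102
D3: -18, -18, -18, -18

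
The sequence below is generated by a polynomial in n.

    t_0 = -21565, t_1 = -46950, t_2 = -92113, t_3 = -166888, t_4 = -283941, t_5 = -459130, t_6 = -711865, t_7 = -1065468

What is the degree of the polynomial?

5

D1: -25385, -45163, -74775, -117053, -175189, -252735, -353603
D2: -19778, -29612, -42278, -58136, -77546, -100868
D3: -9834, -12666, -15858, -19410, -23322
D4: -2832, -3192, -3552, -3912
D5: -360, -360, -360
The fifth differences are constant, so the polynomial has degree 5.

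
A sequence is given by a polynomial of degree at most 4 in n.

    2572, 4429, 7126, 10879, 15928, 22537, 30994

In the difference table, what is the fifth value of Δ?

Δ: 1857, 2697, 3753, 5049, 6609, 8457
Δ²: 840, 1056, 1296, 1560, 1848
Δ³: 216, 240, 264, 288
Δ⁴: 24, 24, 24

6609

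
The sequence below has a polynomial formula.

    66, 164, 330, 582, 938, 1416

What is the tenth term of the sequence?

D1: 98  166  252  356  478
D2: 68  86  104  122
D3: 18  18  18
The third differences are constant (18).
122 + 18 = 140;  478 + 140 = 618;  1416 + 618 = 2034
140 + 18 = 158;  618 + 158 = 776;  2034 + 776 = 2810
158 + 18 = 176;  776 + 176 = 952;  2810 + 952 = 3762
176 + 18 = 194;  952 + 194 = 1146;  3762 + 1146 = 4908

4908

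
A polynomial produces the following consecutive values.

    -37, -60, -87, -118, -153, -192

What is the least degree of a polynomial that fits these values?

2

-23, -27, -31, -35, -39
-4, -4, -4, -4
The second differences are constant, so the polynomial has degree 2.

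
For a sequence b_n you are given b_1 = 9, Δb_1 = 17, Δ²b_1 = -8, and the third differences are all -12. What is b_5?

-19

Build the table forward from the leading diagonal:
D3: -12, -12, -12, -12, -12
D2: -8, -20, -32, -44, -56
D1: 17, 9, -11, -43, -87
b: 9, 26, 35, 24, -19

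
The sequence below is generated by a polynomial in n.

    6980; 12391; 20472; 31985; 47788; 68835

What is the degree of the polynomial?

4

First differences: 5411, 8081, 11513, 15803, 21047
Second differences: 2670, 3432, 4290, 5244
Third differences: 762, 858, 954
Fourth differences: 96, 96
The fourth differences are constant, so the polynomial has degree 4.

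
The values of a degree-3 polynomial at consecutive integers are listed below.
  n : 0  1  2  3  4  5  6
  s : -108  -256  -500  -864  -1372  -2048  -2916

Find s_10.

First differences: -148, -244, -364, -508, -676, -868
Second differences: -96, -120, -144, -168, -192
Third differences: -24, -24, -24, -24
The third differences are constant (-24).
-192 − 24 = -216;  -868 − 216 = -1084;  -2916 − 1084 = -4000
-216 − 24 = -240;  -1084 − 240 = -1324;  -4000 − 1324 = -5324
-240 − 24 = -264;  -1324 − 264 = -1588;  -5324 − 1588 = -6912
-264 − 24 = -288;  -1588 − 288 = -1876;  -6912 − 1876 = -8788

-8788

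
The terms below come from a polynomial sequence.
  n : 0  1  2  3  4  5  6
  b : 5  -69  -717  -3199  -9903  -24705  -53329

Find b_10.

-505365

First differences: -74  -648  -2482  -6704  -14802  -28624
Second differences: -574  -1834  -4222  -8098  -13822
Third differences: -1260  -2388  -3876  -5724
Fourth differences: -1128  -1488  -1848
Fifth differences: -360  -360
Fifth differences constant at -360.
-1848 − 360 = -2208;  -5724 − 2208 = -7932;  -13822 − 7932 = -21754;  -28624 − 21754 = -50378;  -53329 − 50378 = -103707
-2208 − 360 = -2568;  -7932 − 2568 = -10500;  -21754 − 10500 = -32254;  -50378 − 32254 = -82632;  -103707 − 82632 = -186339
-2568 − 360 = -2928;  -10500 − 2928 = -13428;  -32254 − 13428 = -45682;  -82632 − 45682 = -128314;  -186339 − 128314 = -314653
-2928 − 360 = -3288;  -13428 − 3288 = -16716;  -45682 − 16716 = -62398;  -128314 − 62398 = -190712;  -314653 − 190712 = -505365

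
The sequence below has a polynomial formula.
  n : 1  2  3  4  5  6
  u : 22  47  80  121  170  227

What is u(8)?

First differences: 25 , 33 , 41 , 49 , 57
Second differences: 8 , 8 , 8 , 8
Second differences constant at 8.
57 + 8 = 65;  227 + 65 = 292
65 + 8 = 73;  292 + 73 = 365

365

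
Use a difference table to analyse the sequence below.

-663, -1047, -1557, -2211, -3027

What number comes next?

Δ: -384  -510  -654  -816
Δ²: -126  -144  -162
Δ³: -18  -18
The third differences are constant (-18).
-162 − 18 = -180;  -816 − 180 = -996;  -3027 − 996 = -4023

-4023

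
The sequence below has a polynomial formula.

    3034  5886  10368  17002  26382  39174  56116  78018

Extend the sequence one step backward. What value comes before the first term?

1362

First differences: 2852  4482  6634  9380  12792  16942  21902
Second differences: 1630  2152  2746  3412  4150  4960
Third differences: 522  594  666  738  810
Fourth differences: 72  72  72  72
The fourth differences are constant at 72.
Work back: 522 − 72 = 450;  1630 − 450 = 1180;  2852 − 1180 = 1672;  3034 − 1672 = 1362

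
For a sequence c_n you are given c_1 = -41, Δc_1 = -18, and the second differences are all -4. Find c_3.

Build the table forward from the leading diagonal:
Δ²: -4  -4  -4
Δ: -18  -22  -26
c: -41  -59  -81

-81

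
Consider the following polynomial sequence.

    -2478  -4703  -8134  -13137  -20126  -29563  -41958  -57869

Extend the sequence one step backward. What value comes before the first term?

First differences: -2225, -3431, -5003, -6989, -9437, -12395, -15911
Second differences: -1206, -1572, -1986, -2448, -2958, -3516
Third differences: -366, -414, -462, -510, -558
Fourth differences: -48, -48, -48, -48
The fourth differences are constant at -48.
Work back: -366 + 48 = -318;  -1206 + 318 = -888;  -2225 + 888 = -1337;  -2478 + 1337 = -1141

-1141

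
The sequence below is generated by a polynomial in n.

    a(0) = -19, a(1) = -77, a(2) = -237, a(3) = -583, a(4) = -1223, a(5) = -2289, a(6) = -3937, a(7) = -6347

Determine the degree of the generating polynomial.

-58, -160, -346, -640, -1066, -1648, -2410
-102, -186, -294, -426, -582, -762
-84, -108, -132, -156, -180
-24, -24, -24, -24
The fourth differences are constant, so the polynomial has degree 4.

4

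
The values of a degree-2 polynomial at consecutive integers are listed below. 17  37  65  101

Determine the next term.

145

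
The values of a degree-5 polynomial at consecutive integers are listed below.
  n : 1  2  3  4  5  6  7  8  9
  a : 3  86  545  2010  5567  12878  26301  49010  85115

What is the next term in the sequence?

139782

D1: 83 , 459 , 1465 , 3557 , 7311 , 13423 , 22709 , 36105
D2: 376 , 1006 , 2092 , 3754 , 6112 , 9286 , 13396
D3: 630 , 1086 , 1662 , 2358 , 3174 , 4110
D4: 456 , 576 , 696 , 816 , 936
D5: 120 , 120 , 120 , 120
Constant fifth difference = 120, so extend:
936 + 120 = 1056;  4110 + 1056 = 5166;  13396 + 5166 = 18562;  36105 + 18562 = 54667;  85115 + 54667 = 139782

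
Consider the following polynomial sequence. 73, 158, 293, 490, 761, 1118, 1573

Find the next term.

2138

85, 135, 197, 271, 357, 455
50, 62, 74, 86, 98
12, 12, 12, 12
Constant third difference = 12, so extend:
98 + 12 = 110;  455 + 110 = 565;  1573 + 565 = 2138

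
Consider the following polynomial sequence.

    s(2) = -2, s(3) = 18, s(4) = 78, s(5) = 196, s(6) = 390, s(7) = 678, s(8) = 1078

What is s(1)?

D1: 20  60  118  194  288  400
D2: 40  58  76  94  112
D3: 18  18  18  18
The third differences are constant at 18.
Work back: 40 − 18 = 22;  20 − 22 = -2;  -2 + 2 = 0

0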